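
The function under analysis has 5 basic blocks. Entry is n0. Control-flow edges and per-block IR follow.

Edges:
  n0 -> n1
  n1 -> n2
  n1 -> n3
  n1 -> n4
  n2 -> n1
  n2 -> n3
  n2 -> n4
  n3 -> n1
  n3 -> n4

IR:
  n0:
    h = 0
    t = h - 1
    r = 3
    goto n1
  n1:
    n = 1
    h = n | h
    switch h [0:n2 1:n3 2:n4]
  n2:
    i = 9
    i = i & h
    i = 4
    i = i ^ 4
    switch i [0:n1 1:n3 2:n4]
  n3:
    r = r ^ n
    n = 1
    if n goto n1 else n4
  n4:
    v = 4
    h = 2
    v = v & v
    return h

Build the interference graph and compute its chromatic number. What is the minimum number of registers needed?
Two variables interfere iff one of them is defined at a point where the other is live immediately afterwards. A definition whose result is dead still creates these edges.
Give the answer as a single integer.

Answer: 4

Derivation:
def/use:
  n0: {h,r,t} / ∅
  n1: {h,n} / {h}
  n2: {i} / {h}
  n3: {n,r} / {n,r}
  n4: {h,v} / ∅

Live sets:
  n0: in=∅ out={h,r}
  n1: in={h,r} out={h,n,r}
  n2: in={h,n,r} out={h,n,r}
  n3: in={h,n,r} out={h,r}
  n4: in=∅ out=∅

Interference:
  h — {i,n,r,t,v}
  i — {h,n,r}
  n — {h,i,r}
  r — {h,i,n}
  t — {h}
  v — {h}

Registers:
  {h,i,n,r} pairwise interfere (4-clique) ⇒ χ ≥ 4
  4-colouring: c0={h}  c1={i,t,v}  c2={n}  c3={r}
  χ = 4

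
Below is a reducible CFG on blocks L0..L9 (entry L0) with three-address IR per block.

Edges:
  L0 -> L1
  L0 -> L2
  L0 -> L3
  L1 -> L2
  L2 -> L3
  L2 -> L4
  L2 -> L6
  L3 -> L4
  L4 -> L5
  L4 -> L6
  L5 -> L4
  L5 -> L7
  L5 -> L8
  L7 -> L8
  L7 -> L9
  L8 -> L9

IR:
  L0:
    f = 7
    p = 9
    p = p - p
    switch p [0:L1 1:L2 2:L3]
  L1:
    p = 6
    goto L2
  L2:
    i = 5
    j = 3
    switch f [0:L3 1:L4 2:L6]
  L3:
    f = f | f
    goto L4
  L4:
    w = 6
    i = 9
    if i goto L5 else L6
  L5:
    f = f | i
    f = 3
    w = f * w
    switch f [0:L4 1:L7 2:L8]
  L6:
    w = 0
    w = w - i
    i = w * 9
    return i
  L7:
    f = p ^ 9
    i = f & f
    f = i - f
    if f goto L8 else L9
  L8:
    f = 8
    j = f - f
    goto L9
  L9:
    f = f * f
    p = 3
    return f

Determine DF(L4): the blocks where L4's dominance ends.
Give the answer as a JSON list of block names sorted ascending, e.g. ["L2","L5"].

idom tree: L1←L0 L2←L0 L3←L0 L4←L0 L5←L4 L6←L0 L7←L5 L8←L5 L9←L5
Join-block Dom:
  L2: preds {L0,L1}: {L0} ∩ {L0,L1} = {L0}; idom=L0
  L3: preds {L0,L2}: {L0} ∩ {L0,L2} = {L0}; idom=L0
  L4: preds {L2,L3,L5}: {L0,L2} ∩ {L0,L3} ∩ {L0,L4,L5} = {L0}; idom=L0
  L6: preds {L2,L4}: {L0,L2} ∩ {L0,L4} = {L0}; idom=L0
  L8: preds {L5,L7}: {L0,L4,L5} ∩ {L0,L4,L5,L7} = {L0,L4,L5}; idom=L5
  L9: preds {L7,L8}: {L0,L4,L5,L7} ∩ {L0,L4,L5,L8} = {L0,L4,L5}; idom=L5

DF walk-up:
  join L2 pred L0: · stop@L0
  join L2 pred L1: L1 stop@L0
  join L3 pred L0: · stop@L0
  join L3 pred L2: L2 stop@L0
  join L4 pred L2: L2 stop@L0
  join L4 pred L3: L3 stop@L0
  join L4 pred L5: L5→L4 stop@L0
  join L6 pred L2: L2 stop@L0
  join L6 pred L4: L4 stop@L0
  join L8 pred L5: · stop@L5
  join L8 pred L7: L7 stop@L5
  join L9 pred L7: L7 stop@L5
  join L9 pred L8: L8 stop@L5
  L0 → ∅
  L1 → {L2}
  L2 → {L3,L4,L6}
  L3 → {L4}
  L4 → {L4,L6}
  L5 → {L4}
  L6 → ∅
  L7 → {L8,L9}
  L8 → {L9}
  L9 → ∅

DF(L4) = ["L4", "L6"]

Answer: ["L4", "L6"]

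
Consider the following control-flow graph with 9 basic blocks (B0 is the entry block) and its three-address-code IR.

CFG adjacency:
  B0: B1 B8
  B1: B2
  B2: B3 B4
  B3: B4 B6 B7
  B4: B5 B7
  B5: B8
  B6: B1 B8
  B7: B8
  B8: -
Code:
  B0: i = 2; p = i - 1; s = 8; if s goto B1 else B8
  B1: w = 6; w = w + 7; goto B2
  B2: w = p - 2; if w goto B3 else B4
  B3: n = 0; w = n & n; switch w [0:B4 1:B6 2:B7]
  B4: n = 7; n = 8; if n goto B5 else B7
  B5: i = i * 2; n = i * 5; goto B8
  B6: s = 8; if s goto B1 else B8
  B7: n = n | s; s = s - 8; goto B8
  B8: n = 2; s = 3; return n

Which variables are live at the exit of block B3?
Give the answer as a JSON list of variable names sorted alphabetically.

Block summaries:
  B0: {i,p,s} / ∅
  B1: {w} / ∅
  B2: {w} / {p}
  B3: {n,w} / ∅
  B4: {n} / ∅
  B5: {i,n} / {i}
  B6: {s} / ∅
  B7: {n,s} / {n,s}
  B8: {n,s} / ∅

Live sets:
  B0: in=∅ out={i,p,s}
  B1: in={i,p,s} out={i,p,s}
  B2: in={i,p,s} out={i,p,s}
  B3: in={i,p,s} out={i,n,p,s}
  B4: in={i,s} out={i,n,s}
  B5: in={i} out=∅
  B6: in={i,p} out={i,p,s}
  B7: in={n,s} out=∅
  B8: in=∅ out=∅

live-out(B3) = ["i", "n", "p", "s"]

Answer: ["i", "n", "p", "s"]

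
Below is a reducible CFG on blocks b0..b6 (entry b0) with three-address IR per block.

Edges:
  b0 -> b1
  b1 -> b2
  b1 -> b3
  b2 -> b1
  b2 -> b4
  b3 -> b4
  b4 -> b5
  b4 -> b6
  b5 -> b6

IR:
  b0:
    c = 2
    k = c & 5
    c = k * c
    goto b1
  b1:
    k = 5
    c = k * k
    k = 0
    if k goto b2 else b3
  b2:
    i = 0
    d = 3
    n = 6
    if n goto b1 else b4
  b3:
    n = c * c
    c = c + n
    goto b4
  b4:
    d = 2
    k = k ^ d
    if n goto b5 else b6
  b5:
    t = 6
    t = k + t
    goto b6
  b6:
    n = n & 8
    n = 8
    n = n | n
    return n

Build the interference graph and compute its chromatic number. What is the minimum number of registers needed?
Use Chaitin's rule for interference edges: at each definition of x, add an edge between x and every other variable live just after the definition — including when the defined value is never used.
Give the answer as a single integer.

Block summaries:
  b0 def {c,k} use ∅
  b1 def {c,k} use ∅
  b2 def {d,i,n} use ∅
  b3 def {c,n} use {c}
  b4 def {d,k} use {k,n}
  b5 def {t} use {k}
  b6 def {n} use {n}

Liveness:
  live b0: ∅→∅
  live b1: ∅→{c,k}
  live b2: {k}→{k,n}
  live b3: {c,k}→{k,n}
  live b4: {k,n}→{k,n}
  live b5: {k,n}→{n}
  live b6: {n}→∅

Conflict graph:
  c: {k,n}
  d: {k,n}
  i: {k}
  k: {c,d,i,n,t}
  n: {c,d,k,t}
  t: {k,n}

Registers:
  {c,k,n} pairwise interfere (3-clique) ⇒ χ ≥ 3
  assign c→c2 d→c2 i→c1 k→c0 n→c1 t→c2 — no edge inside a register ⇒ χ ≤ 3
  χ = 3

Answer: 3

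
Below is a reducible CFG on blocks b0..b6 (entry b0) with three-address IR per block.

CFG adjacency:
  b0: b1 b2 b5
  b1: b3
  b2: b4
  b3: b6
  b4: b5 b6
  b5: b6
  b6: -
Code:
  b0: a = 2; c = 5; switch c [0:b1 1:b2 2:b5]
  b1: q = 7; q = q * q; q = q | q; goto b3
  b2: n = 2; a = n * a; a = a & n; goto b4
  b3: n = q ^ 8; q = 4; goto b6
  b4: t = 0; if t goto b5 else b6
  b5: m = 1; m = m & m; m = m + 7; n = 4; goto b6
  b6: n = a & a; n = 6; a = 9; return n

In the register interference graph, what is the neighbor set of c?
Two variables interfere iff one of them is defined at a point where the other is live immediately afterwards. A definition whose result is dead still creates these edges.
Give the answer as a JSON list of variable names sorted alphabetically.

Answer: ["a"]

Working:
def/use:
  b0: {a,c} / ∅
  b1: {q} / ∅
  b2: {a,n} / {a}
  b3: {n,q} / {q}
  b4: {t} / ∅
  b5: {m,n} / ∅
  b6: {a,n} / {a}

Backward fixpoint:
  live b0: ∅→{a}
  live b1: {a}→{a,q}
  live b2: {a}→{a}
  live b3: {a,q}→{a}
  live b4: {a}→{a}
  live b5: {a}→{a}
  live b6: {a}→∅

Conflict graph:
  a — {c,m,n,q,t}
  c — {a}
  m — {a}
  n — {a}
  q — {a}
  t — {a}

N(c) = ["a"]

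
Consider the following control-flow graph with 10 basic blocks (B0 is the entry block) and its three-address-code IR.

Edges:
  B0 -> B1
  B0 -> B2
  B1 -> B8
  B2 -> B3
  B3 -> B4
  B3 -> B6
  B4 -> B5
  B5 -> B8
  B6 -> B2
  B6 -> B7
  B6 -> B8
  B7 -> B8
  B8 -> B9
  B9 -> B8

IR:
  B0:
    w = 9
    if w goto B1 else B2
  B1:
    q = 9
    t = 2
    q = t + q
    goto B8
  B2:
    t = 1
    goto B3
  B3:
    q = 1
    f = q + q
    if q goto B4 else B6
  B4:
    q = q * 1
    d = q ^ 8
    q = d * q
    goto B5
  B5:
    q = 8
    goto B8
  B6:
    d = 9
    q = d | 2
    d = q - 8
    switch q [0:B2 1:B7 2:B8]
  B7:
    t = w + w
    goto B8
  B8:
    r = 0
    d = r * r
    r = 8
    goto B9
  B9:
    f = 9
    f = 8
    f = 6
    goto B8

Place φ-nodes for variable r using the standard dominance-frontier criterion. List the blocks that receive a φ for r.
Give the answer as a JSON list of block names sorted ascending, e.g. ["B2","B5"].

Answer: ["B8"]

Derivation:
idom tree: B1←B0 B2←B0 B3←B2 B4←B3 B5←B4 B6←B3 B7←B6 B8←B0 B9←B8
Dom∩ at merges:
  B2: preds {B0,B6}: {B0} ∩ {B0,B2,B3,B6} = {B0}; idom=B0
  B8: preds {B1,B5,B6,B7,B9}: {B0,B1} ∩ {B0,B2,B3,B4,B5} ∩ {B0,B2,B3,B6} ∩ {B0,B2,B3,B6,B7} ∩ {B0,B8,B9} = {B0}; idom=B0

Frontier:
  join B2 pred B0: · stop@B0
  join B2 pred B6: B6→B3→B2 stop@B0
  join B8 pred B1: B1 stop@B0
  join B8 pred B5: B5→B4→B3→B2 stop@B0
  join B8 pred B6: B6→B3→B2 stop@B0
  join B8 pred B7: B7→B6→B3→B2 stop@B0
  join B8 pred B9: B9→B8 stop@B0
  DF(B0)=∅
  DF(B1)={B8}
  DF(B2)={B2,B8}
  DF(B3)={B2,B8}
  DF(B4)={B8}
  DF(B5)={B8}
  DF(B6)={B2,B8}
  DF(B7)={B8}
  DF(B8)={B8}
  DF(B9)={B8}

φ for r: defs {B8}
  DF⁺ = {B8}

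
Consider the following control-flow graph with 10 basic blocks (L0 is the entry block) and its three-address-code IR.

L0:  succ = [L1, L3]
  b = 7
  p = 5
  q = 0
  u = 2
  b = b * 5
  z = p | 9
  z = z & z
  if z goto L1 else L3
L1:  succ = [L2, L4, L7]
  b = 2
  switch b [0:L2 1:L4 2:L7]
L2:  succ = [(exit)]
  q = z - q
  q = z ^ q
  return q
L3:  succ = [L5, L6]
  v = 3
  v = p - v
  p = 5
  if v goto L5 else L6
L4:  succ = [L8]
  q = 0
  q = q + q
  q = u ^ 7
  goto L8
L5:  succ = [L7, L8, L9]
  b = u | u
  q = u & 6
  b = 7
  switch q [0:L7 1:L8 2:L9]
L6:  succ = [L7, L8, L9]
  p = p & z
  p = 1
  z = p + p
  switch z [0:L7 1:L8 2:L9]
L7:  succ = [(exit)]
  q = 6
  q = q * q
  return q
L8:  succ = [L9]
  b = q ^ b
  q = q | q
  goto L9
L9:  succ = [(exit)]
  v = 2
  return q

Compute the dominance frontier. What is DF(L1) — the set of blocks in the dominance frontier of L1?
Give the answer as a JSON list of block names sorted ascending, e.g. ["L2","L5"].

idom tree: L1←L0 L2←L1 L3←L0 L4←L1 L5←L3 L6←L3 L7←L0 L8←L0 L9←L0
Dom∩ at merges:
  L7: preds {L1,L5,L6}: {L0,L1} ∩ {L0,L3,L5} ∩ {L0,L3,L6} = {L0}; idom=L0
  L8: preds {L4,L5,L6}: {L0,L1,L4} ∩ {L0,L3,L5} ∩ {L0,L3,L6} = {L0}; idom=L0
  L9: preds {L5,L6,L8}: {L0,L3,L5} ∩ {L0,L3,L6} ∩ {L0,L8} = {L0}; idom=L0

DF derivation:
  join L7 pred L1: L1 stop@L0
  join L7 pred L5: L5→L3 stop@L0
  join L7 pred L6: L6→L3 stop@L0
  join L8 pred L4: L4→L1 stop@L0
  join L8 pred L5: L5→L3 stop@L0
  join L8 pred L6: L6→L3 stop@L0
  join L9 pred L5: L5→L3 stop@L0
  join L9 pred L6: L6→L3 stop@L0
  join L9 pred L8: L8 stop@L0
  L0 → ∅
  L1 → {L7,L8}
  L2 → ∅
  L3 → {L7,L8,L9}
  L4 → {L8}
  L5 → {L7,L8,L9}
  L6 → {L7,L8,L9}
  L7 → ∅
  L8 → {L9}
  L9 → ∅

DF(L1) = ["L7", "L8"]

Answer: ["L7", "L8"]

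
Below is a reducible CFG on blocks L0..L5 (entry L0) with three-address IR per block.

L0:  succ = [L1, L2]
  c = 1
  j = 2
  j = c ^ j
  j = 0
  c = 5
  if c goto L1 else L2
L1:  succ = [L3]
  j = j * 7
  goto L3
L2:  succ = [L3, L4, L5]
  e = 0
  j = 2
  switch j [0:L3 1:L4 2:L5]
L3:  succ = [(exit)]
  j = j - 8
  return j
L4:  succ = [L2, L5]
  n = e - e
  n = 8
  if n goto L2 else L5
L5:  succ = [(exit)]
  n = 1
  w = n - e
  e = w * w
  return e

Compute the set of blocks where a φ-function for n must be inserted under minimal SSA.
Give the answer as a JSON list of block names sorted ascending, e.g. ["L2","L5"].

idom tree: L1←L0 L2←L0 L3←L0 L4←L2 L5←L2
Dom at joins:
  L2: preds {L0,L4}: {L0} ∩ {L0,L2,L4} = {L0}; idom=L0
  L3: preds {L1,L2}: {L0,L1} ∩ {L0,L2} = {L0}; idom=L0
  L5: preds {L2,L4}: {L0,L2} ∩ {L0,L2,L4} = {L0,L2}; idom=L2

Frontier:
  join L2 pred L0: · stop@L0
  join L2 pred L4: L4→L2 stop@L0
  join L3 pred L1: L1 stop@L0
  join L3 pred L2: L2 stop@L0
  join L5 pred L2: · stop@L2
  join L5 pred L4: L4 stop@L2
  L0: DF=∅
  L1: DF={L3}
  L2: DF={L2,L3}
  L3: DF=∅
  L4: DF={L2,L5}
  L5: DF=∅

φ for n: defs {L4,L5}
  DF⁺ = {L2,L3,L5}

Answer: ["L2", "L3", "L5"]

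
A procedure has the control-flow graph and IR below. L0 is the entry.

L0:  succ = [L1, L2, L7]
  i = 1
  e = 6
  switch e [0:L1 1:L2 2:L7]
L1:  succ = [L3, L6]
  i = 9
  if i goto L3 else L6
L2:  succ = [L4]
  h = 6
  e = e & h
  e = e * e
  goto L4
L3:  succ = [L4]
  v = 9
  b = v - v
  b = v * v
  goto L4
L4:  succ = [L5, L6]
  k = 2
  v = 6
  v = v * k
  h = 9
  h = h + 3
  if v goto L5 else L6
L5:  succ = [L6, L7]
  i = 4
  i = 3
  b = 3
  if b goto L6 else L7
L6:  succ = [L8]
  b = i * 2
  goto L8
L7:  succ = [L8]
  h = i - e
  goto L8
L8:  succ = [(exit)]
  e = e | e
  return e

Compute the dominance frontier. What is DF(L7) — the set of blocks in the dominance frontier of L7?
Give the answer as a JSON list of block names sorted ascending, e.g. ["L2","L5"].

idom tree: L1←L0 L2←L0 L3←L1 L4←L0 L5←L4 L6←L0 L7←L0 L8←L0
Join-block Dom:
  L4: preds {L2,L3}: {L0,L2} ∩ {L0,L1,L3} = {L0}; idom=L0
  L6: preds {L1,L4,L5}: {L0,L1} ∩ {L0,L4} ∩ {L0,L4,L5} = {L0}; idom=L0
  L7: preds {L0,L5}: {L0} ∩ {L0,L4,L5} = {L0}; idom=L0
  L8: preds {L6,L7}: {L0,L6} ∩ {L0,L7} = {L0}; idom=L0

DF derivation:
  join L4 pred L2: L2 stop@L0
  join L4 pred L3: L3→L1 stop@L0
  join L6 pred L1: L1 stop@L0
  join L6 pred L4: L4 stop@L0
  join L6 pred L5: L5→L4 stop@L0
  join L7 pred L0: · stop@L0
  join L7 pred L5: L5→L4 stop@L0
  join L8 pred L6: L6 stop@L0
  join L8 pred L7: L7 stop@L0
  DF(L0)=∅
  DF(L1)={L4,L6}
  DF(L2)={L4}
  DF(L3)={L4}
  DF(L4)={L6,L7}
  DF(L5)={L6,L7}
  DF(L6)={L8}
  DF(L7)={L8}
  DF(L8)=∅

DF(L7) = ["L8"]

Answer: ["L8"]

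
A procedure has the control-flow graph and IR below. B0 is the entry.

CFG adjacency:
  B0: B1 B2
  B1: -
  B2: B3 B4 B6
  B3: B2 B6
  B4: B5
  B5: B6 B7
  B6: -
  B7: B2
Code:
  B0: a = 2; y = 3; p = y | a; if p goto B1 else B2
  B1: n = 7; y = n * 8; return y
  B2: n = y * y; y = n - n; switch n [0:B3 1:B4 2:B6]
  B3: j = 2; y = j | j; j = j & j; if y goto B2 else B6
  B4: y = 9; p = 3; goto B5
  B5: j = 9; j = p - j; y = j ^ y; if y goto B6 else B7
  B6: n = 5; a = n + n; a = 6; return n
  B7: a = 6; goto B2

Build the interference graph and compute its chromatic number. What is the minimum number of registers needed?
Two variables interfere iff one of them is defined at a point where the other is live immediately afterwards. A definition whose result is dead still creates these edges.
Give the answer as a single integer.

def/use:
  B0 def {a,p,y} use ∅
  B1 def {n,y} use ∅
  B2 def {n,y} use {y}
  B3 def {j,y} use ∅
  B4 def {p,y} use ∅
  B5 def {j,y} use {p,y}
  B6 def {a,n} use ∅
  B7 def {a} use ∅

Liveness:
  B0: in=∅ out={y}
  B1: in=∅ out=∅
  B2: in={y} out=∅
  B3: in=∅ out={y}
  B4: in=∅ out={p,y}
  B5: in={p,y} out={y}
  B6: in=∅ out=∅
  B7: in={y} out={y}

Interference:
  a — {n,y}
  j — {p,y}
  n — {a,y}
  p — {j,y}
  y — {a,j,n,p}

Chromatic number:
  lower bound: {a,n,y} mutually conflict ⇒ χ ≥ 3
  3-colouring: R0={y}  R1={a,j}  R2={n,p}
  χ = 3

Answer: 3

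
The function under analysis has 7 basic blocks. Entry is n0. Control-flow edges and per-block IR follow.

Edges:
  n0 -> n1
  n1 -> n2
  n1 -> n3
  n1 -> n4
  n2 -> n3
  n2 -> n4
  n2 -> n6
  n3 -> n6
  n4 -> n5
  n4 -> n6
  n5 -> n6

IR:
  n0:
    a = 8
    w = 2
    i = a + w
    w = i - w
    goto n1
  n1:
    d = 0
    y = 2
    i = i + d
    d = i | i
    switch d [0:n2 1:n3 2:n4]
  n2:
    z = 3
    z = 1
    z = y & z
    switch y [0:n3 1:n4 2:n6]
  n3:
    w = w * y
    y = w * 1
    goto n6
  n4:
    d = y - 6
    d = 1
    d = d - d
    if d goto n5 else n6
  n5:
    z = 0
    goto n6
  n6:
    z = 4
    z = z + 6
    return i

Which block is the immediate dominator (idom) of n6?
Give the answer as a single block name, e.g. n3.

Answer: n1

Working:
idom tree: n1←n0 n2←n1 n3←n1 n4←n1 n5←n4 n6←n1
Join-block Dom:
  n3: preds {n1,n2}: {n0,n1} ∩ {n0,n1,n2} = {n0,n1}; idom=n1
  n4: preds {n1,n2}: {n0,n1} ∩ {n0,n1,n2} = {n0,n1}; idom=n1
  n6: preds {n2,n3,n4,n5}: {n0,n1,n2} ∩ {n0,n1,n3} ∩ {n0,n1,n4} ∩ {n0,n1,n4,n5} = {n0,n1}; idom=n1

idom(n6) = n1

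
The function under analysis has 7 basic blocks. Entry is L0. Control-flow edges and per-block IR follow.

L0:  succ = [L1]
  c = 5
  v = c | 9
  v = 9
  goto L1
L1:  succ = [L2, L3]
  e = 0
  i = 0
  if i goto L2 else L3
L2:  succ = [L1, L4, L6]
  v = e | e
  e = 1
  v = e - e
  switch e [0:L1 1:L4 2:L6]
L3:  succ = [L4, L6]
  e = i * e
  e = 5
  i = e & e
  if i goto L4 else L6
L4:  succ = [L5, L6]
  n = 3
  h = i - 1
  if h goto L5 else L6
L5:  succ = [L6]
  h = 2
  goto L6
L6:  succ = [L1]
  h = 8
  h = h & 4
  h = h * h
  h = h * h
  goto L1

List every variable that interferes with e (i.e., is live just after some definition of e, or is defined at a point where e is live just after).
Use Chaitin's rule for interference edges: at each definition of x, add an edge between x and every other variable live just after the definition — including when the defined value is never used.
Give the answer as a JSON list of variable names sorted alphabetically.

Answer: ["i", "v"]

Analysis:
Per-block:
  L0 def {c,v} use ∅
  L1 def {e,i} use ∅
  L2 def {e,v} use {e}
  L3 def {e,i} use {e,i}
  L4 def {h,n} use {i}
  L5 def {h} use ∅
  L6 def {h} use ∅

Liveness:
  L0 li=∅ lo=∅
  L1 li=∅ lo={e,i}
  L2 li={e,i} lo={i}
  L3 li={e,i} lo={i}
  L4 li={i} lo=∅
  L5 li=∅ lo=∅
  L6 li=∅ lo=∅

Conflict graph:
  c: ∅
  e: {i,v}
  h: ∅
  i: {e,n,v}
  n: {i}
  v: {e,i}

N(e) = ["i", "v"]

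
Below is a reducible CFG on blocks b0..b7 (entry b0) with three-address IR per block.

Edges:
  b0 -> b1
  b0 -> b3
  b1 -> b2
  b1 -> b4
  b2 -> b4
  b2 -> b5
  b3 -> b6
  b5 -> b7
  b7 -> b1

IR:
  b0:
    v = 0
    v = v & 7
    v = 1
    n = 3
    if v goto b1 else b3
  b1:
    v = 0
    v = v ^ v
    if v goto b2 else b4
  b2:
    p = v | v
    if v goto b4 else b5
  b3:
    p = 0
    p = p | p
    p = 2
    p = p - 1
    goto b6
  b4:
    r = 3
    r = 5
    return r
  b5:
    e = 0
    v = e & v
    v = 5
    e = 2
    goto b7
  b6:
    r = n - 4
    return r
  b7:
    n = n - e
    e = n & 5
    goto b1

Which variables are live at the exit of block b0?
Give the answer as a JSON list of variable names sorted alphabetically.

Answer: ["n"]

Derivation:
Block summaries:
  b0: {n,v} / ∅
  b1: {v} / ∅
  b2: {p} / {v}
  b3: {p} / ∅
  b4: {r} / ∅
  b5: {e,v} / {v}
  b6: {r} / {n}
  b7: {e,n} / {e,n}

Backward fixpoint:
  b0: in=∅ out={n}
  b1: in={n} out={n,v}
  b2: in={n,v} out={n,v}
  b3: in={n} out={n}
  b4: in=∅ out=∅
  b5: in={n,v} out={e,n}
  b6: in={n} out=∅
  b7: in={e,n} out={n}

live-out(b0) = ["n"]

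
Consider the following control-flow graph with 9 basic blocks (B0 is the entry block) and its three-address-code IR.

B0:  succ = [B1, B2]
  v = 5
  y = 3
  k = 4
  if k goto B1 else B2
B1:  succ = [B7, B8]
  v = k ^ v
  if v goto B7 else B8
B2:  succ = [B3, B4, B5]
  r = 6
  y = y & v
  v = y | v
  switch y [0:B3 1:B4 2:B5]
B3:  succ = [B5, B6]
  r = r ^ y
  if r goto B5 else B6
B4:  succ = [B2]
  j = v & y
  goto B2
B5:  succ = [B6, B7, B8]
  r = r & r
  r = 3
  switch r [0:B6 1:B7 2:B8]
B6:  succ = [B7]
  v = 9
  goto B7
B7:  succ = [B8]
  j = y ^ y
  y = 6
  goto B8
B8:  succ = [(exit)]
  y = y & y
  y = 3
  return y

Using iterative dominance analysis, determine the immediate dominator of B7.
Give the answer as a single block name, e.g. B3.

Answer: B0

Analysis:
idom tree: B1←B0 B2←B0 B3←B2 B4←B2 B5←B2 B6←B2 B7←B0 B8←B0
Join-block Dom:
  B2: preds {B0,B4}: {B0} ∩ {B0,B2,B4} = {B0}; idom=B0
  B5: preds {B2,B3}: {B0,B2} ∩ {B0,B2,B3} = {B0,B2}; idom=B2
  B6: preds {B3,B5}: {B0,B2,B3} ∩ {B0,B2,B5} = {B0,B2}; idom=B2
  B7: preds {B1,B5,B6}: {B0,B1} ∩ {B0,B2,B5} ∩ {B0,B2,B6} = {B0}; idom=B0
  B8: preds {B1,B5,B7}: {B0,B1} ∩ {B0,B2,B5} ∩ {B0,B7} = {B0}; idom=B0

idom(B7) = B0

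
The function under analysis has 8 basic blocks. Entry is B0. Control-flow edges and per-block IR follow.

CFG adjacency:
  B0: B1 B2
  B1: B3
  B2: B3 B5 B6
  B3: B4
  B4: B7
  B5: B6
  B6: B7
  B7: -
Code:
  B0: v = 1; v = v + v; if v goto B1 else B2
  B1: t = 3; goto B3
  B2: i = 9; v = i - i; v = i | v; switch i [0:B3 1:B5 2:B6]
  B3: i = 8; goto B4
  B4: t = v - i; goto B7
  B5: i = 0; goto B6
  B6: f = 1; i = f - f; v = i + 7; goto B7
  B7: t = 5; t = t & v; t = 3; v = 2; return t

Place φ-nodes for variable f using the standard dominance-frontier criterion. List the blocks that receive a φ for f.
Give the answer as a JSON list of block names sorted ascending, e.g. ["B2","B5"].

Answer: ["B7"]

Analysis:
idom tree: B1←B0 B2←B0 B3←B0 B4←B3 B5←B2 B6←B2 B7←B0
Dom∩ at merges:
  B3: preds {B1,B2}: {B0,B1} ∩ {B0,B2} = {B0}; idom=B0
  B6: preds {B2,B5}: {B0,B2} ∩ {B0,B2,B5} = {B0,B2}; idom=B2
  B7: preds {B4,B6}: {B0,B3,B4} ∩ {B0,B2,B6} = {B0}; idom=B0

DF derivation:
  B3←B1: walk B1 to B0
  B3←B2: walk B2 to B0
  B6←B2: walk · to B2
  B6←B5: walk B5 to B2
  B7←B4: walk B4→B3 to B0
  B7←B6: walk B6→B2 to B0
  B0 → ∅
  B1 → {B3}
  B2 → {B3,B7}
  B3 → {B7}
  B4 → {B7}
  B5 → {B6}
  B6 → {B7}
  B7 → ∅

φ for f: defs {B6}
  DF⁺ = {B7}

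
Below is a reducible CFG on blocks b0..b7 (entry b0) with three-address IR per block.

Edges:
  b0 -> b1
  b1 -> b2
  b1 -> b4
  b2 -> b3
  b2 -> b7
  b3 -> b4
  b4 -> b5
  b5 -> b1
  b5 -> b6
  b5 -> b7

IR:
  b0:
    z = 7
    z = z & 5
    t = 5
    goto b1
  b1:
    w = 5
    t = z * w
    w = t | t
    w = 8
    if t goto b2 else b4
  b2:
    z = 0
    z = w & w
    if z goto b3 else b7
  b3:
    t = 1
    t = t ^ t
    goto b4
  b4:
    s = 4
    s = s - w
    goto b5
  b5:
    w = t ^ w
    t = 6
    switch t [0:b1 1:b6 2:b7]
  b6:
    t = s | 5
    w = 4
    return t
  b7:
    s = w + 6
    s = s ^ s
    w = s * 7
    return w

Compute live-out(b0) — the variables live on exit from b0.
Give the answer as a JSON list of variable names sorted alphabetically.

Answer: ["z"]

Working:
def/use:
  b0 def {t,z} use ∅
  b1 def {t,w} use {z}
  b2 def {z} use {w}
  b3 def {t} use ∅
  b4 def {s} use {w}
  b5 def {t,w} use {t,w}
  b6 def {t,w} use {s}
  b7 def {s,w} use {w}

Backward fixpoint:
  b0: in=∅ out={z}
  b1: in={z} out={t,w,z}
  b2: in={w} out={w,z}
  b3: in={w,z} out={t,w,z}
  b4: in={t,w,z} out={s,t,w,z}
  b5: in={s,t,w,z} out={s,w,z}
  b6: in={s} out=∅
  b7: in={w} out=∅

live-out(b0) = ["z"]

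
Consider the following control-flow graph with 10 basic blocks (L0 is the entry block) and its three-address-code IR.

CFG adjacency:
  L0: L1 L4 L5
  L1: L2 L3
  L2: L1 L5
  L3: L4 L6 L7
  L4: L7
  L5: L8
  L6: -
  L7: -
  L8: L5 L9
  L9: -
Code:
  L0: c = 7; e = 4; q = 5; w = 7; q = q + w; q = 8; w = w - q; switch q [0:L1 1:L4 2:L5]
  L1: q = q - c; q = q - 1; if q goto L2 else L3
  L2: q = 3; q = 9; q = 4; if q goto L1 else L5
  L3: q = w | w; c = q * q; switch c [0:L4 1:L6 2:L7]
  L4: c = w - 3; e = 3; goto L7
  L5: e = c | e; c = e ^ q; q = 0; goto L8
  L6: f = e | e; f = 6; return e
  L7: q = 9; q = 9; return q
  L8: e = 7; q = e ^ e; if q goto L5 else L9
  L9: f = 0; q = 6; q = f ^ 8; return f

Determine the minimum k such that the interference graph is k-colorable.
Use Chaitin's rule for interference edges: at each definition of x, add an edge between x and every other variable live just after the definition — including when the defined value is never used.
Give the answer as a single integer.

def/use:
  L0: {c,e,q,w} / ∅
  L1: {q} / {c,q}
  L2: {q} / ∅
  L3: {c,q} / {w}
  L4: {c,e} / {w}
  L5: {c,e,q} / {c,e,q}
  L6: {f} / {e}
  L7: {q} / ∅
  L8: {e,q} / ∅
  L9: {f,q} / ∅

Backward fixpoint:
  L0: in=∅ out={c,e,q,w}
  L1: in={c,e,q,w} out={c,e,w}
  L2: in={c,e,w} out={c,e,q,w}
  L3: in={e,w} out={e,w}
  L4: in={w} out=∅
  L5: in={c,e,q} out={c}
  L6: in={e} out=∅
  L7: in=∅ out=∅
  L8: in={c} out={c,e,q}
  L9: in=∅ out=∅

Interfere edges:
  c: {e,q,w}
  e: {c,f,q,w}
  f: {e,q}
  q: {c,e,f,w}
  w: {c,e,q}

Chromatic number:
  clique {c,e,q,w} ⇒ need ≥ 4
  4-colouring: c0={e}  c1={q}  c2={c,f}  c3={w}
  χ = 4

Answer: 4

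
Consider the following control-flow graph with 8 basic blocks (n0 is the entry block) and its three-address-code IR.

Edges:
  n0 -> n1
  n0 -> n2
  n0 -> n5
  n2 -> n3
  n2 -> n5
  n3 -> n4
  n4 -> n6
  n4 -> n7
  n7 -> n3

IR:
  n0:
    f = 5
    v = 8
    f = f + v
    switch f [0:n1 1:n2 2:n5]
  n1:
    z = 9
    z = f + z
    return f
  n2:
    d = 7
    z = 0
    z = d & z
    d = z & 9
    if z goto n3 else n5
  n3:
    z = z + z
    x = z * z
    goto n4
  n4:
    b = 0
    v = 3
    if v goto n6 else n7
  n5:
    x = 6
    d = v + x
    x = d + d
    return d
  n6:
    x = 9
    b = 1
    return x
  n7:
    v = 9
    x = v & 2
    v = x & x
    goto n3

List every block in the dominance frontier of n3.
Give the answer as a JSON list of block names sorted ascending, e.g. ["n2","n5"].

idom tree: n1←n0 n2←n0 n3←n2 n4←n3 n5←n0 n6←n4 n7←n4
Join-block Dom:
  n3: preds {n2,n7}: {n0,n2} ∩ {n0,n2,n3,n4,n7} = {n0,n2}; idom=n2
  n5: preds {n0,n2}: {n0} ∩ {n0,n2} = {n0}; idom=n0

DF derivation:
  join n3 pred n2: · stop@n2
  join n3 pred n7: n7→n4→n3 stop@n2
  join n5 pred n0: · stop@n0
  join n5 pred n2: n2 stop@n0
  n0: DF=∅
  n1: DF=∅
  n2: DF={n5}
  n3: DF={n3}
  n4: DF={n3}
  n5: DF=∅
  n6: DF=∅
  n7: DF={n3}

DF(n3) = ["n3"]

Answer: ["n3"]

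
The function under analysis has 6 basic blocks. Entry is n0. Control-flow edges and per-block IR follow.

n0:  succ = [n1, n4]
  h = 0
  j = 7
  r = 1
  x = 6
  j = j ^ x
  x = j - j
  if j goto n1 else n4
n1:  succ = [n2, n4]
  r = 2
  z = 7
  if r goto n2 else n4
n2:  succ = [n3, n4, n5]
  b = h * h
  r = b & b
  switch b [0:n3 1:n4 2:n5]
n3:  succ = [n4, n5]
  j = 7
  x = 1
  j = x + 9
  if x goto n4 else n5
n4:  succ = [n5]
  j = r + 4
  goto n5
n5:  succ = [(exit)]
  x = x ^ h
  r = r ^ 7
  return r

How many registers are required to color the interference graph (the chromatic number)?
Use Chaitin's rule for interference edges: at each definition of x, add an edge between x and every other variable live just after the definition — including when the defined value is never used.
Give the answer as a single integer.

Block summaries:
  n0: {h,j,r,x} / ∅
  n1: {r,z} / ∅
  n2: {b,r} / {h}
  n3: {j,x} / ∅
  n4: {j} / {r}
  n5: {r,x} / {h,r,x}

Live sets:
  live n0: ∅→{h,r,x}
  live n1: {h,x}→{h,r,x}
  live n2: {h,x}→{h,r,x}
  live n3: {h,r}→{h,r,x}
  live n4: {h,r,x}→{h,r,x}
  live n5: {h,r,x}→∅

Interference:
  b↔{h,r,x}
  h↔{b,j,r,x,z}
  j↔{h,r,x}
  r↔{b,h,j,x,z}
  x↔{b,h,j,r,z}
  z↔{h,r,x}

Chromatic number:
  {b,h,r,x} pairwise interfere (4-clique) ⇒ χ ≥ 4
  assign b→R3 h→R0 j→R3 r→R1 x→R2 z→R3 — no edge inside a register ⇒ χ ≤ 4
  χ = 4

Answer: 4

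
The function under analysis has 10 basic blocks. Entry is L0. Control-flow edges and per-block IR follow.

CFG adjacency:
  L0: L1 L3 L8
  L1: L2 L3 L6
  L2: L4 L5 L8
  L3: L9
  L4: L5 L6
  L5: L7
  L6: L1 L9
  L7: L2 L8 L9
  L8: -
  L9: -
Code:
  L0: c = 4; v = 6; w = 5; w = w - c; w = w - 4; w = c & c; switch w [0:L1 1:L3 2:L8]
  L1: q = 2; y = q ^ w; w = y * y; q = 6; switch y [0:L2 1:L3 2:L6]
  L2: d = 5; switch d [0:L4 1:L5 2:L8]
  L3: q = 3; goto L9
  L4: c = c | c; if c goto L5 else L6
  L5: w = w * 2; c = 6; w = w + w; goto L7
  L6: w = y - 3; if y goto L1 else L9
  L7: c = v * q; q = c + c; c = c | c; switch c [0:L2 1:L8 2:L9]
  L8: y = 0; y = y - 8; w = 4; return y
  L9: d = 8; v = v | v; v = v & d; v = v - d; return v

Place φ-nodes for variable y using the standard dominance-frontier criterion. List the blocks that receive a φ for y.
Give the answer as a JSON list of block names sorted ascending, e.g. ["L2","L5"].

idom tree: L1←L0 L2←L1 L3←L0 L4←L2 L5←L2 L6←L1 L7←L5 L8←L0 L9←L0
Join-block Dom:
  L1: preds {L0,L6}: {L0} ∩ {L0,L1,L6} = {L0}; idom=L0
  L2: preds {L1,L7}: {L0,L1} ∩ {L0,L1,L2,L5,L7} = {L0,L1}; idom=L1
  L3: preds {L0,L1}: {L0} ∩ {L0,L1} = {L0}; idom=L0
  L5: preds {L2,L4}: {L0,L1,L2} ∩ {L0,L1,L2,L4} = {L0,L1,L2}; idom=L2
  L6: preds {L1,L4}: {L0,L1} ∩ {L0,L1,L2,L4} = {L0,L1}; idom=L1
  L8: preds {L0,L2,L7}: {L0} ∩ {L0,L1,L2} ∩ {L0,L1,L2,L5,L7} = {L0}; idom=L0
  L9: preds {L3,L6,L7}: {L0,L3} ∩ {L0,L1,L6} ∩ {L0,L1,L2,L5,L7} = {L0}; idom=L0

Frontier:
  L1←L0: walk · to L0
  L1←L6: walk L6→L1 to L0
  L2←L1: walk · to L1
  L2←L7: walk L7→L5→L2 to L1
  L3←L0: walk · to L0
  L3←L1: walk L1 to L0
  L5←L2: walk · to L2
  L5←L4: walk L4 to L2
  L6←L1: walk · to L1
  L6←L4: walk L4→L2 to L1
  L8←L0: walk · to L0
  L8←L2: walk L2→L1 to L0
  L8←L7: walk L7→L5→L2→L1 to L0
  L9←L3: walk L3 to L0
  L9←L6: walk L6→L1 to L0
  L9←L7: walk L7→L5→L2→L1 to L0
  L0: DF=∅
  L1: DF={L1,L3,L8,L9}
  L2: DF={L2,L6,L8,L9}
  L3: DF={L9}
  L4: DF={L5,L6}
  L5: DF={L2,L8,L9}
  L6: DF={L1,L9}
  L7: DF={L2,L8,L9}
  L8: DF=∅
  L9: DF=∅

φ for y: defs {L1,L8}
  DF⁺ = {L1,L3,L8,L9}

Answer: ["L1", "L3", "L8", "L9"]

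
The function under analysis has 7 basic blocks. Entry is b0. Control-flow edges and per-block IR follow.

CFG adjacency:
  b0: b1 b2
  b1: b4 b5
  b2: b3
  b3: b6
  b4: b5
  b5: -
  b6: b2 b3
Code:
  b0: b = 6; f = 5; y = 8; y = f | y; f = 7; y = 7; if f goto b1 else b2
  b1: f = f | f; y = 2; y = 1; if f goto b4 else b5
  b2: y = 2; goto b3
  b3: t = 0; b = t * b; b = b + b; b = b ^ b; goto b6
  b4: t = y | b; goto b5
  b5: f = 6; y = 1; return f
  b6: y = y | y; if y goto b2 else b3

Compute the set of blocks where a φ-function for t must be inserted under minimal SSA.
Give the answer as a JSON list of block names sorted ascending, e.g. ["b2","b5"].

idom tree: b1←b0 b2←b0 b3←b2 b4←b1 b5←b1 b6←b3
Dom∩ at merges:
  b2: preds {b0,b6}: {b0} ∩ {b0,b2,b3,b6} = {b0}; idom=b0
  b3: preds {b2,b6}: {b0,b2} ∩ {b0,b2,b3,b6} = {b0,b2}; idom=b2
  b5: preds {b1,b4}: {b0,b1} ∩ {b0,b1,b4} = {b0,b1}; idom=b1

DF walk-up:
  b2←b0: walk · to b0
  b2←b6: walk b6→b3→b2 to b0
  b3←b2: walk · to b2
  b3←b6: walk b6→b3 to b2
  b5←b1: walk · to b1
  b5←b4: walk b4 to b1
  DF(b0)=∅
  DF(b1)=∅
  DF(b2)={b2}
  DF(b3)={b2,b3}
  DF(b4)={b5}
  DF(b5)=∅
  DF(b6)={b2,b3}

φ for t: defs {b3,b4}
  DF⁺ = {b2,b3,b5}

Answer: ["b2", "b3", "b5"]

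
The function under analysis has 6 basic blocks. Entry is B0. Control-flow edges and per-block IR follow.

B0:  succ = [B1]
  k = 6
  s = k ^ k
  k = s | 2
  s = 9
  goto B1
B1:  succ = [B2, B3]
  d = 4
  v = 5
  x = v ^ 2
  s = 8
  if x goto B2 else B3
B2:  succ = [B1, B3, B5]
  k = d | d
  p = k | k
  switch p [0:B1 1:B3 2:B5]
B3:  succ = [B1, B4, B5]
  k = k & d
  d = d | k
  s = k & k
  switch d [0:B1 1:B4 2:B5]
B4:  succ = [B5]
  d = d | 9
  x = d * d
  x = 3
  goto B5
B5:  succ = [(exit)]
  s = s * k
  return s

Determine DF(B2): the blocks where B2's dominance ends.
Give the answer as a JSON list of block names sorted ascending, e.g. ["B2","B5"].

Answer: ["B1", "B3", "B5"]

Working:
idom tree: B1←B0 B2←B1 B3←B1 B4←B3 B5←B1
Dom at joins:
  B1: preds {B0,B2,B3}: {B0} ∩ {B0,B1,B2} ∩ {B0,B1,B3} = {B0}; idom=B0
  B3: preds {B1,B2}: {B0,B1} ∩ {B0,B1,B2} = {B0,B1}; idom=B1
  B5: preds {B2,B3,B4}: {B0,B1,B2} ∩ {B0,B1,B3} ∩ {B0,B1,B3,B4} = {B0,B1}; idom=B1

Frontier:
  join B1 pred B0: · stop@B0
  join B1 pred B2: B2→B1 stop@B0
  join B1 pred B3: B3→B1 stop@B0
  join B3 pred B1: · stop@B1
  join B3 pred B2: B2 stop@B1
  join B5 pred B2: B2 stop@B1
  join B5 pred B3: B3 stop@B1
  join B5 pred B4: B4→B3 stop@B1
  B0 → ∅
  B1 → {B1}
  B2 → {B1,B3,B5}
  B3 → {B1,B5}
  B4 → {B5}
  B5 → ∅

DF(B2) = ["B1", "B3", "B5"]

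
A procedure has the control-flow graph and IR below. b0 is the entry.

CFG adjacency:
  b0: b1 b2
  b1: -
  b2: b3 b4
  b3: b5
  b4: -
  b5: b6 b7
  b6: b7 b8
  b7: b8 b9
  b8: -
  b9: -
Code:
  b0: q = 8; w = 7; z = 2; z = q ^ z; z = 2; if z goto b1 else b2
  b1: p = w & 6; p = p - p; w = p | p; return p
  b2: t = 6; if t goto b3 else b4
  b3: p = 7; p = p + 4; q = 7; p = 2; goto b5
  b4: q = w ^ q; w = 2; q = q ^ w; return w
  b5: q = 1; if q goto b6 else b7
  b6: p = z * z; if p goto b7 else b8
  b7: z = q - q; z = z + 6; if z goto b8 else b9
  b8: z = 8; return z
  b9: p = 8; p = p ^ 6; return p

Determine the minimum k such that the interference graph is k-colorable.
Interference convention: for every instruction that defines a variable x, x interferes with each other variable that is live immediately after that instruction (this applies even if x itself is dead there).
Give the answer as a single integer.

Answer: 4

Working:
Block summaries:
  b0: def={q,w,z} ue=∅
  b1: def={p,w} ue={w}
  b2: def={t} ue=∅
  b3: def={p,q} ue=∅
  b4: def={q,w} ue={q,w}
  b5: def={q} ue=∅
  b6: def={p} ue={z}
  b7: def={z} ue={q}
  b8: def={z} ue=∅
  b9: def={p} ue=∅

Liveness:
  live b0: ∅→{q,w,z}
  live b1: {w}→∅
  live b2: {q,w,z}→{q,w,z}
  live b3: {z}→{z}
  live b4: {q,w}→∅
  live b5: {z}→{q,z}
  live b6: {q,z}→{q}
  live b7: {q}→∅
  live b8: ∅→∅
  live b9: ∅→∅

Interference:
  p — {q,w,z}
  q — {p,t,w,z}
  t — {q,w,z}
  w — {p,q,t,z}
  z — {p,q,t,w}

Registers:
  clique {p,q,w,z} ⇒ need ≥ 4
  assign p→R3 q→R0 t→R3 w→R1 z→R2 — no edge inside a register ⇒ χ ≤ 4
  χ = 4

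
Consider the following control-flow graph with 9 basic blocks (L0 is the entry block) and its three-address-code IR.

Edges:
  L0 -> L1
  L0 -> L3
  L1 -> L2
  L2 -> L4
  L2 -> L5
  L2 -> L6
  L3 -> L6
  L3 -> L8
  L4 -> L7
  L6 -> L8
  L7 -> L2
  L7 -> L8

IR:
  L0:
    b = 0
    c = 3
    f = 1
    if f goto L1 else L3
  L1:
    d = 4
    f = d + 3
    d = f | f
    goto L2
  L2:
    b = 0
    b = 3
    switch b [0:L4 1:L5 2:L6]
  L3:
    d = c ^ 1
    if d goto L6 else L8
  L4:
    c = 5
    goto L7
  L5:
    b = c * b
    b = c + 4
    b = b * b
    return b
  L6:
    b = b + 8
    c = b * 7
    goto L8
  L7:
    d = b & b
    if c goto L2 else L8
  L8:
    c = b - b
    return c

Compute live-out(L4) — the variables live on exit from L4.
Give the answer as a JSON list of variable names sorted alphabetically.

Per-block:
  L0: {b,c,f} / ∅
  L1: {d,f} / ∅
  L2: {b} / ∅
  L3: {d} / {c}
  L4: {c} / ∅
  L5: {b} / {b,c}
  L6: {b,c} / {b}
  L7: {d} / {b,c}
  L8: {c} / {b}

Liveness:
  L0: in=∅ out={b,c}
  L1: in={c} out={c}
  L2: in={c} out={b,c}
  L3: in={b,c} out={b}
  L4: in={b} out={b,c}
  L5: in={b,c} out=∅
  L6: in={b} out={b}
  L7: in={b,c} out={b,c}
  L8: in={b} out=∅

live-out(L4) = ["b", "c"]

Answer: ["b", "c"]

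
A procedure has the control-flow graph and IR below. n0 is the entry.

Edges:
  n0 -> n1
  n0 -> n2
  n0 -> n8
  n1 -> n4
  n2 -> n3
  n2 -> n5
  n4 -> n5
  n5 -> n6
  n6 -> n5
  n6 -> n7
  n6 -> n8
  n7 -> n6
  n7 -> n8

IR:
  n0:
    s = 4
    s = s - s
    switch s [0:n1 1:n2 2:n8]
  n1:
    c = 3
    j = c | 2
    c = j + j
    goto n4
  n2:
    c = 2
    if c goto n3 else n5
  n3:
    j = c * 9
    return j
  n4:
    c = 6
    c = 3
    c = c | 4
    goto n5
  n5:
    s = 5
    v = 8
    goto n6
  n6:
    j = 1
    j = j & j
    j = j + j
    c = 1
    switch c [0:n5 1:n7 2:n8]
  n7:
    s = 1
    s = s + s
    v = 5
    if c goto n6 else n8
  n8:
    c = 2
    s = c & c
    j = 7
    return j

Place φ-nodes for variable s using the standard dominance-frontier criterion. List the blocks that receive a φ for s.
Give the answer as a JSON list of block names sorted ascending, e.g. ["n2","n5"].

Answer: ["n5", "n6", "n8"]

Derivation:
idom tree: n1←n0 n2←n0 n3←n2 n4←n1 n5←n0 n6←n5 n7←n6 n8←n0
Join-block Dom:
  n5: preds {n2,n4,n6}: {n0,n2} ∩ {n0,n1,n4} ∩ {n0,n5,n6} = {n0}; idom=n0
  n6: preds {n5,n7}: {n0,n5} ∩ {n0,n5,n6,n7} = {n0,n5}; idom=n5
  n8: preds {n0,n6,n7}: {n0} ∩ {n0,n5,n6} ∩ {n0,n5,n6,n7} = {n0}; idom=n0

DF derivation:
  join n5 pred n2: n2 stop@n0
  join n5 pred n4: n4→n1 stop@n0
  join n5 pred n6: n6→n5 stop@n0
  join n6 pred n5: · stop@n5
  join n6 pred n7: n7→n6 stop@n5
  join n8 pred n0: · stop@n0
  join n8 pred n6: n6→n5 stop@n0
  join n8 pred n7: n7→n6→n5 stop@n0
  n0 → ∅
  n1 → {n5}
  n2 → {n5}
  n3 → ∅
  n4 → {n5}
  n5 → {n5,n8}
  n6 → {n5,n6,n8}
  n7 → {n6,n8}
  n8 → ∅

φ for s: defs {n0,n5,n7,n8}
  DF⁺ = {n5,n6,n8}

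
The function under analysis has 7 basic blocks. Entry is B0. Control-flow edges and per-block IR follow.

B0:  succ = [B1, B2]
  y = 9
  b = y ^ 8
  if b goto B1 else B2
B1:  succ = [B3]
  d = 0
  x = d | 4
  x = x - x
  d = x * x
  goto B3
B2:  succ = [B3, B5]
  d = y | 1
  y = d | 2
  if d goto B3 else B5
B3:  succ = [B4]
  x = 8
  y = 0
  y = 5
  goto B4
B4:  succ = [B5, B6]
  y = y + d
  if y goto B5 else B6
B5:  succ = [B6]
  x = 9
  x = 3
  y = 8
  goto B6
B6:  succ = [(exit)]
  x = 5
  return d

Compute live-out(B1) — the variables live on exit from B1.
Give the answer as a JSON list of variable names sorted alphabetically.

def/use:
  B0: {b,y} / ∅
  B1: {d,x} / ∅
  B2: {d,y} / {y}
  B3: {x,y} / ∅
  B4: {y} / {d,y}
  B5: {x,y} / ∅
  B6: {x} / {d}

Backward fixpoint:
  B0: in=∅ out={y}
  B1: in=∅ out={d}
  B2: in={y} out={d}
  B3: in={d} out={d,y}
  B4: in={d,y} out={d}
  B5: in={d} out={d}
  B6: in={d} out=∅

live-out(B1) = ["d"]

Answer: ["d"]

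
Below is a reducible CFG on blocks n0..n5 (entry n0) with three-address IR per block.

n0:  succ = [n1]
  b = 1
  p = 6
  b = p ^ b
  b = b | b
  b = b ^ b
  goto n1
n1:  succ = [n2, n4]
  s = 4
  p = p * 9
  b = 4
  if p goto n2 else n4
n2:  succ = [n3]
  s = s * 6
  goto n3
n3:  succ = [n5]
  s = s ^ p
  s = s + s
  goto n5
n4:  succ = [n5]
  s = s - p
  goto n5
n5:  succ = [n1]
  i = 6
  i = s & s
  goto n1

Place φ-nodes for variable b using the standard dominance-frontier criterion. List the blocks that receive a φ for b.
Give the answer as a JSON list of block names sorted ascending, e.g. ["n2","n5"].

idom tree: n1←n0 n2←n1 n3←n2 n4←n1 n5←n1
Dom at joins:
  n1: preds {n0,n5}: {n0} ∩ {n0,n1,n5} = {n0}; idom=n0
  n5: preds {n3,n4}: {n0,n1,n2,n3} ∩ {n0,n1,n4} = {n0,n1}; idom=n1

DF walk-up:
  join n1 pred n0: · stop@n0
  join n1 pred n5: n5→n1 stop@n0
  join n5 pred n3: n3→n2 stop@n1
  join n5 pred n4: n4 stop@n1
  n0 → ∅
  n1 → {n1}
  n2 → {n5}
  n3 → {n5}
  n4 → {n5}
  n5 → {n1}

φ for b: defs {n0,n1}
  DF⁺ = {n1}

Answer: ["n1"]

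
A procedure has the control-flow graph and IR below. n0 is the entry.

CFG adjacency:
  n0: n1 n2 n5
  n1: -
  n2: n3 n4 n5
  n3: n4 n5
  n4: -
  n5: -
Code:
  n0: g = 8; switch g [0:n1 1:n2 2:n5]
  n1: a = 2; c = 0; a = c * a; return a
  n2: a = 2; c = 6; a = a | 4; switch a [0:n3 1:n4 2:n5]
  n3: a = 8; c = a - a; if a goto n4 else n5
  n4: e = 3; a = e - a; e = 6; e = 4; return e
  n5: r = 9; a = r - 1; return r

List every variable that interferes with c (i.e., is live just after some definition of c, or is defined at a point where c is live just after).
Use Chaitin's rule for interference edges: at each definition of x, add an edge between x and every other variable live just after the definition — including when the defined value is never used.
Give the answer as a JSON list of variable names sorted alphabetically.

Answer: ["a"]

Working:
Per-block:
  n0: def={g} ue=∅
  n1: def={a,c} ue=∅
  n2: def={a,c} ue=∅
  n3: def={a,c} ue=∅
  n4: def={a,e} ue={a}
  n5: def={a,r} ue=∅

Liveness:
  n0: in=∅ out=∅
  n1: in=∅ out=∅
  n2: in=∅ out={a}
  n3: in=∅ out={a}
  n4: in={a} out=∅
  n5: in=∅ out=∅

Conflict graph:
  a — {c,e,r}
  c — {a}
  e — {a}
  g — ∅
  r — {a}

N(c) = ["a"]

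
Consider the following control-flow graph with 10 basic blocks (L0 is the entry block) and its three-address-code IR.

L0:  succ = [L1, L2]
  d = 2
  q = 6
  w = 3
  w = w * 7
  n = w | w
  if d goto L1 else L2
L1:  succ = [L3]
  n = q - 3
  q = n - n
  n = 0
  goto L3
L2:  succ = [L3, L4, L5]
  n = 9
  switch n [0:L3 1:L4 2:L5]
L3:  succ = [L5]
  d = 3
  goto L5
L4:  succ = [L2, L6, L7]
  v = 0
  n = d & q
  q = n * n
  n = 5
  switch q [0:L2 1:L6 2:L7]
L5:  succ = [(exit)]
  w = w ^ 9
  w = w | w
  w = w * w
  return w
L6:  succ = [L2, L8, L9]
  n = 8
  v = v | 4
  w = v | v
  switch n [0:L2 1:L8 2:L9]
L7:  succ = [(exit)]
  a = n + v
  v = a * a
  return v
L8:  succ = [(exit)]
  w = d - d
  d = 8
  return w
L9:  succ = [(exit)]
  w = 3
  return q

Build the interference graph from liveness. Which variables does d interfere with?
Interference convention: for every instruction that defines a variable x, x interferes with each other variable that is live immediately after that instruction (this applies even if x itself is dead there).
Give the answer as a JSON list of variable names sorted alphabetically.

Block summaries:
  L0: def={d,n,q,w} ue=∅
  L1: def={n,q} ue={q}
  L2: def={n} ue=∅
  L3: def={d} ue=∅
  L4: def={n,q,v} ue={d,q}
  L5: def={w} ue={w}
  L6: def={n,v,w} ue={v}
  L7: def={a,v} ue={n,v}
  L8: def={d,w} ue={d}
  L9: def={w} ue={q}

Backward fixpoint:
  L0 li=∅ lo={d,q,w}
  L1 li={q,w} lo={w}
  L2 li={d,q,w} lo={d,q,w}
  L3 li={w} lo={w}
  L4 li={d,q,w} lo={d,n,q,v,w}
  L5 li={w} lo=∅
  L6 li={d,q,v} lo={d,q,w}
  L7 li={n,v} lo=∅
  L8 li={d} lo=∅
  L9 li={q} lo=∅

Interfere edges:
  a — ∅
  d — {n,q,v,w}
  n — {d,q,v,w}
  q — {d,n,v,w}
  v — {d,n,q,w}
  w — {d,n,q,v}

N(d) = ["n", "q", "v", "w"]

Answer: ["n", "q", "v", "w"]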